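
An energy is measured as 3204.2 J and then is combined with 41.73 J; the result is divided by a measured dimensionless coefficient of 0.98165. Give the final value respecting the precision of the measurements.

3204.2 J + 41.73 J = 3245.93 J; the sum is limited to 1 decimal place (5 s.f.).
Carrying full precision, 3245.93 ÷ 0.98165 = 3306.60622421… J; 0.98165 has 5 s.f., so the result keeps min(5, 5) = 5 s.f.
Rounded to 5 significant figures: 3306.6 J.

3306.6 J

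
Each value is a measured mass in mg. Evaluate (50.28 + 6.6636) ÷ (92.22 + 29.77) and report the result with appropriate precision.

50.28 + 6.6636 = 56.9436, limited to 2 d.p. → 4 s.f.; 92.22 + 29.77 = 121.99, limited to 2 d.p. → 5 s.f.
Carrying full precision, 56.9436 ÷ 121.99 = 0.466789081072…; keep min(4, 5) = 4 s.f.
Rounded to 4 significant figures: 0.4668.

0.4668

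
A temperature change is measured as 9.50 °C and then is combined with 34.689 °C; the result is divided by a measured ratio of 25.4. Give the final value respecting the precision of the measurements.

1.74 °C

9.50 °C + 34.689 °C = 44.189 °C; the sum is limited to 2 decimal places (4 s.f.).
Carrying full precision, 44.189 ÷ 25.4 = 1.73972440945… °C; 25.4 has 3 s.f., so the result keeps min(4, 3) = 3 s.f.
Rounded to 3 significant figures: 1.74 °C.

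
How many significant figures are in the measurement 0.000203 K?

0.000203: leading zeros are not significant; zeros between nonzero digits are significant.

3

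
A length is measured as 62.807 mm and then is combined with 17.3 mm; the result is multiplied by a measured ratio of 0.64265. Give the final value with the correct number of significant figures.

51.5 mm

62.807 mm + 17.3 mm = 80.107 mm; the sum is limited to 1 decimal place (3 s.f.).
Carrying full precision, 80.107 × 0.64265 = 51.48076355 mm; 0.64265 has 5 s.f., so the result keeps min(3, 5) = 3 s.f.
Rounded to 3 significant figures: 51.5 mm.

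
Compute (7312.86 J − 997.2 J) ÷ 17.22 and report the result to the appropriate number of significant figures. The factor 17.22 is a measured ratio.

7312.86 J − 997.2 J = 6315.66 J; the difference is limited to 1 decimal place (5 s.f.).
Carrying full precision, 6315.66 ÷ 17.22 = 366.763066202… J; 17.22 has 4 s.f., so the result keeps min(5, 4) = 4 s.f.
Rounded to 4 significant figures: 366.8 J.

366.8 J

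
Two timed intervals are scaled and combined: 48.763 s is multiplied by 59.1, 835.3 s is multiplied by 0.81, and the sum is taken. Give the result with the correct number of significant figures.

3.56 × 10³ s

48.763 × 59.1 = 2881.8933 → 2.88 × 10³ s (3 s.f., last digit at the 10^1 place).
835.3 × 0.81 = 676.593 → 6.8 × 10² s (2 s.f., last digit at the 10^1 place).
Sum: 3558.4863 s; keep the coarser place, 10^1.
Result: 3.56 × 10³ s.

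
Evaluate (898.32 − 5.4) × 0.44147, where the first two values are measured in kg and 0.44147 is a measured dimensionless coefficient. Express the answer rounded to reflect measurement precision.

898.32 kg − 5.4 kg = 892.92 kg; the difference is limited to 1 decimal place (4 s.f.).
Carrying full precision, 892.92 × 0.44147 = 394.1973924 kg; 0.44147 has 5 s.f., so the result keeps min(4, 5) = 4 s.f.
Rounded to 4 significant figures: 394.2 kg.

394.2 kg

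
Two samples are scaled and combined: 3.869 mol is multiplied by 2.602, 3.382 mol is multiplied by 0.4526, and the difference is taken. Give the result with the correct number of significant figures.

8.54 mol

3.869 × 2.602 = 10.067138 → 10.07 mol (4 s.f., last digit at the 10^-2 place).
3.382 × 0.4526 = 1.5306932 → 1.531 mol (4 s.f., last digit at the 10^-3 place).
Difference: 8.5364448 mol; keep the coarser place, 10^-2.
Result: 8.54 mol.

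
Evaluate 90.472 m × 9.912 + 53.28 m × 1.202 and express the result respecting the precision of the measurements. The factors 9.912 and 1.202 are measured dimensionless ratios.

90.472 × 9.912 = 896.758464 → 896.8 m (4 s.f., last digit at the 10^-1 place).
53.28 × 1.202 = 64.04256 → 64.04 m (4 s.f., last digit at the 10^-2 place).
Sum: 960.801024 m; keep the coarser place, 10^-1.
Result: 960.8 m.

960.8 m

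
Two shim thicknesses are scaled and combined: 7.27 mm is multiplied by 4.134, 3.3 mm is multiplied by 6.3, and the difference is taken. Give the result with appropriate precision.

7.27 × 4.134 = 30.05418 → 30.1 mm (3 s.f., last digit at the 10^-1 place).
3.3 × 6.3 = 20.79 → 21 mm (2 s.f., last digit at the 10^0 place).
Difference: 9.26418 mm; keep the coarser place, 10^0.
Result: 9 mm.

9 mm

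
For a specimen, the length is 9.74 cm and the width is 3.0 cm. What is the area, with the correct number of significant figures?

area = 9.74 cm × 3.0 cm = 29.22 cm².
9.74 has 3 significant figures; 3.0 has 2.
Division/multiplication keeps the fewest: 2 significant figures.
Rounded: 29 cm².

29 cm²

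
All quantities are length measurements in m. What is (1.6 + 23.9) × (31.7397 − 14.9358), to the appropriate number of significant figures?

1.6 + 23.9 = 25.5, limited to 1 d.p. → 3 s.f.; 31.7397 − 14.9358 = 16.8039, limited to 4 d.p. → 6 s.f.
Carrying full precision, 25.5 × 16.8039 = 428.49945; keep min(3, 6) = 3 s.f.
Rounded to 3 significant figures: 428 m².

428 m²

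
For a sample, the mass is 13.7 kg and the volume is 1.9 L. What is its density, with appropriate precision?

7.2 kg/L

density = 13.7 kg ÷ 1.9 L = 7.21052631579… kg/L.
13.7 has 3 significant figures; 1.9 has 2.
Division/multiplication keeps the fewest: 2 significant figures.
Rounded: 7.2 kg/L.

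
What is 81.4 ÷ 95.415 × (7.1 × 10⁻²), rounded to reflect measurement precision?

0.061

81.4 ÷ 95.415 × (7.1 × 10⁻²) = 0.0605711890164…
Multiplication/division keeps the fewest significant figures: 81.4 → 3 s.f., 95.415 → 5 s.f., 7.1 × 10⁻² → 2 s.f.; limit is 2.
Rounded to 2 significant figures: 0.061.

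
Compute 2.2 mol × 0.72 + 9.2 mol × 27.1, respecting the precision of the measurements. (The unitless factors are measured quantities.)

2.2 × 0.72 = 1.584 → 1.6 mol (2 s.f., last digit at the 10^-1 place).
9.2 × 27.1 = 249.32 → 2.5 × 10² mol (2 s.f., last digit at the 10^1 place).
Sum: 250.904 mol; keep the coarser place, 10^1.
Result: 2.5 × 10² mol.

2.5 × 10² mol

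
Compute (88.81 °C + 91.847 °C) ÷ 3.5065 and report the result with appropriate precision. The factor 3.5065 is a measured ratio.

88.81 °C + 91.847 °C = 180.657 °C; the sum is limited to 2 decimal places (5 s.f.).
Carrying full precision, 180.657 ÷ 3.5065 = 51.5206045915… °C; 3.5065 has 5 s.f., so the result keeps min(5, 5) = 5 s.f.
Rounded to 5 significant figures: 51.521 °C.

51.521 °C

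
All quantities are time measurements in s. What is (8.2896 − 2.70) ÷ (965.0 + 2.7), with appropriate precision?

8.2896 − 2.70 = 5.5896, limited to 2 d.p. → 3 s.f.; 965.0 + 2.7 = 967.7, limited to 1 d.p. → 4 s.f.
Carrying full precision, 5.5896 ÷ 967.7 = 0.00577617030071…; keep min(3, 4) = 3 s.f.
Rounded to 3 significant figures: 0.00578.

0.00578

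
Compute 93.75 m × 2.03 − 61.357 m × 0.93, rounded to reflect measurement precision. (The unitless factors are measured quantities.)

133 m

93.75 × 2.03 = 190.3125 → 190. m (3 s.f., last digit at the 10^0 place).
61.357 × 0.93 = 57.06201 → 57 m (2 s.f., last digit at the 10^0 place).
Difference: 133.25049 m; keep the coarser place, 10^0.
Result: 133 m.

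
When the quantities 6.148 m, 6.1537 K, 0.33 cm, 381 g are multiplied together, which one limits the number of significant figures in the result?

6.148 m → 4 s.f.; 6.1537 K → 5 s.f.; 0.33 cm → 2 s.f.; 381 g → 3 s.f.
The fewest is 2 significant figures, from 0.33 cm.

0.33 cm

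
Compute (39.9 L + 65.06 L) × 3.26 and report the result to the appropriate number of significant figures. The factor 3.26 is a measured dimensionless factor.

39.9 L + 65.06 L = 104.96 L; the sum is limited to 1 decimal place (4 s.f.).
Carrying full precision, 104.96 × 3.26 = 342.1696 L; 3.26 has 3 s.f., so the result keeps min(4, 3) = 3 s.f.
Rounded to 3 significant figures: 342 L.

342 L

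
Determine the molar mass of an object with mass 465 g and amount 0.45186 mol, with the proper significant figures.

1.03 × 10^3 g/mol

molar mass = 465 g ÷ 0.45186 mol = 1029.07980348… g/mol.
465 has 3 significant figures; 0.45186 has 5.
Division/multiplication keeps the fewest: 3 significant figures.
Rounded: 1.03 × 10^3 g/mol.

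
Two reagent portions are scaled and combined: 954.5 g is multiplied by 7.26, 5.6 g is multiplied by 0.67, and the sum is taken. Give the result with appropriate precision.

954.5 × 7.26 = 6929.67 → 6.93 × 10³ g (3 s.f., last digit at the 10^1 place).
5.6 × 0.67 = 3.752 → 3.8 g (2 s.f., last digit at the 10^-1 place).
Sum: 6933.422 g; keep the coarser place, 10^1.
Result: 6.93 × 10³ g.

6.93 × 10³ g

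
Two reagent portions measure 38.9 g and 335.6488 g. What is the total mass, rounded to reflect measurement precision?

374.5 g

38.9 g + 335.6488 g = 374.5488 g.
Addition/subtraction keeps the fewest decimal places: 38.9 → 1 decimal place, 335.6488 → 4 decimal places; limit is 1.
Rounded to 1 decimal place: 374.5 g.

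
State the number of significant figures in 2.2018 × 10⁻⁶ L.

2.2018 × 10⁻⁶: in scientific notation every digit of the coefficient is significant.

5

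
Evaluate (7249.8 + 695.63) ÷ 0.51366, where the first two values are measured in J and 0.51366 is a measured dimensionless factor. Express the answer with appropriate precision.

7249.8 J + 695.63 J = 7945.43 J; the sum is limited to 1 decimal place (5 s.f.).
Carrying full precision, 7945.43 ÷ 0.51366 = 15468.266947… J; 0.51366 has 5 s.f., so the result keeps min(5, 5) = 5 s.f.
Rounded to 5 significant figures: 15468 J.

15468 J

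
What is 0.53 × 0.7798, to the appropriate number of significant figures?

0.53 × 0.7798 = 0.413294
Multiplication/division keeps the fewest significant figures: 0.53 → 2 s.f., 0.7798 → 4 s.f.; limit is 2.
Rounded to 2 significant figures: 0.41.

0.41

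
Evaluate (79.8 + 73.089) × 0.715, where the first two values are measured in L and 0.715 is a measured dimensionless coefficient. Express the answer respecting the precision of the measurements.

79.8 L + 73.089 L = 152.889 L; the sum is limited to 1 decimal place (4 s.f.).
Carrying full precision, 152.889 × 0.715 = 109.315635 L; 0.715 has 3 s.f., so the result keeps min(4, 3) = 3 s.f.
Rounded to 3 significant figures: 1.09 × 10^2 L.

1.09 × 10^2 L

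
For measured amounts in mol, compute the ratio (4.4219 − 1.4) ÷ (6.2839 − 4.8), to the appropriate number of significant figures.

2.0

4.4219 − 1.4 = 3.0219, limited to 1 d.p. → 2 s.f.; 6.2839 − 4.8 = 1.4839, limited to 1 d.p. → 2 s.f.
Carrying full precision, 3.0219 ÷ 1.4839 = 2.03645798234…; keep min(2, 2) = 2 s.f.
Rounded to 2 significant figures: 2.0.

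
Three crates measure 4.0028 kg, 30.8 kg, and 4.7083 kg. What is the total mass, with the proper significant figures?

4.0028 kg + 30.8 kg + 4.7083 kg = 39.5111 kg.
Addition/subtraction keeps the fewest decimal places: 4.0028 → 4 decimal places, 30.8 → 1 decimal place, 4.7083 → 4 decimal places; limit is 1.
Rounded to 1 decimal place: 39.5 kg.

39.5 kg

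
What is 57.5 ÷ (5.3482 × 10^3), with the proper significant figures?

0.0108

57.5 ÷ (5.3482 × 10^3) = 0.0107512808048…
Multiplication/division keeps the fewest significant figures: 57.5 → 3 s.f., 5.3482 × 10^3 → 5 s.f.; limit is 3.
Rounded to 3 significant figures: 0.0108.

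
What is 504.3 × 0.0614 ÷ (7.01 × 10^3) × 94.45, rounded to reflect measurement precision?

504.3 × 0.0614 ÷ (7.01 × 10^3) × 94.45 = 0.417197102568…
Multiplication/division keeps the fewest significant figures: 504.3 → 4 s.f., 0.0614 → 3 s.f., 7.01 × 10^3 → 3 s.f., 94.45 → 4 s.f.; limit is 3.
Rounded to 3 significant figures: 0.417.

0.417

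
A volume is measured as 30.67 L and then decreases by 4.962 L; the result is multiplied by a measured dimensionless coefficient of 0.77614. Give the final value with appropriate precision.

30.67 L − 4.962 L = 25.708 L; the difference is limited to 2 decimal places (4 s.f.).
Carrying full precision, 25.708 × 0.77614 = 19.95300712 L; 0.77614 has 5 s.f., so the result keeps min(4, 5) = 4 s.f.
Rounded to 4 significant figures: 19.95 L.

19.95 L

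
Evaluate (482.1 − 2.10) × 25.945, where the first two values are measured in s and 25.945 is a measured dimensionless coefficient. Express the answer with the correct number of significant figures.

1.245 × 10^4 s

482.1 s − 2.10 s = 480.00 s; the difference is limited to 1 decimal place (4 s.f.).
Carrying full precision, 480.00 × 25.945 = 12453.6 s; 25.945 has 5 s.f., so the result keeps min(4, 5) = 4 s.f.
Rounded to 4 significant figures: 1.245 × 10^4 s.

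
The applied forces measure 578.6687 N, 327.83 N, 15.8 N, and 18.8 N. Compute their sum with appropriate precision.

9.411 × 10^2 N

578.6687 N + 327.83 N + 15.8 N + 18.8 N = 941.0987 N.
Addition/subtraction keeps the fewest decimal places: 578.6687 → 4 decimal places, 327.83 → 2 decimal places, 15.8 → 1 decimal place, 18.8 → 1 decimal place; limit is 1.
Rounded to 1 decimal place: 9.411 × 10^2 N.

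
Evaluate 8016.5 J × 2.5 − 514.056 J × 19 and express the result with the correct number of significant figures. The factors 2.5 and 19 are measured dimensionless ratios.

1.0 × 10^4 J

8016.5 × 2.5 = 20041.25 → 2.0 × 10^4 J (2 s.f., last digit at the 10^3 place).
514.056 × 19 = 9767.064 → 9.8 × 10^3 J (2 s.f., last digit at the 10^2 place).
Difference: 10274.186 J; keep the coarser place, 10^3.
Result: 1.0 × 10^4 J.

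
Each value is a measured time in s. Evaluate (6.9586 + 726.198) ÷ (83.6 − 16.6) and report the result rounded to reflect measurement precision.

6.9586 + 726.198 = 733.1566, limited to 3 d.p. → 6 s.f.; 83.6 − 16.6 = 67.0, limited to 1 d.p. → 3 s.f.
Carrying full precision, 733.1566 ÷ 67.0 = 10.9426358209…; keep min(6, 3) = 3 s.f.
Rounded to 3 significant figures: 10.9.

10.9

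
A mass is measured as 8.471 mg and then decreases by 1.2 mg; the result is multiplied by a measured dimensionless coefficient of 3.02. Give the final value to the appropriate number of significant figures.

22 mg

8.471 mg − 1.2 mg = 7.271 mg; the difference is limited to 1 decimal place (2 s.f.).
Carrying full precision, 7.271 × 3.02 = 21.95842 mg; 3.02 has 3 s.f., so the result keeps min(2, 3) = 2 s.f.
Rounded to 2 significant figures: 22 mg.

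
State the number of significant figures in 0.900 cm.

3

0.900: leading zeros are not significant; trailing zeros after a decimal point are significant.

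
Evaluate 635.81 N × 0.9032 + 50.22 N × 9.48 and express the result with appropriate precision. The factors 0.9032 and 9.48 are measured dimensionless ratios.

635.81 × 0.9032 = 574.263592 → 574.3 N (4 s.f., last digit at the 10^-1 place).
50.22 × 9.48 = 476.0856 → 476 N (3 s.f., last digit at the 10^0 place).
Sum: 1050.349192 N; keep the coarser place, 10^0.
Result: 1050. N.

1050. N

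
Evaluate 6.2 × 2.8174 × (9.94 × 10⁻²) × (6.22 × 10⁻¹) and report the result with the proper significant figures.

6.2 × 2.8174 × (9.94 × 10⁻²) × (6.22 × 10⁻¹) = 1.07998312318…
Multiplication/division keeps the fewest significant figures: 6.2 → 2 s.f., 2.8174 → 5 s.f., 9.94 × 10⁻² → 3 s.f., 6.22 × 10⁻¹ → 3 s.f.; limit is 2.
Rounded to 2 significant figures: 1.1.

1.1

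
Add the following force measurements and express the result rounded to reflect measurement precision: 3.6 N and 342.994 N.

346.6 N

3.6 N + 342.994 N = 346.594 N.
Addition/subtraction keeps the fewest decimal places: 3.6 → 1 decimal place, 342.994 → 3 decimal places; limit is 1.
Rounded to 1 decimal place: 346.6 N.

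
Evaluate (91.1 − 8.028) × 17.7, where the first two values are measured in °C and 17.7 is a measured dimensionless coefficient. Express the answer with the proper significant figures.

91.1 °C − 8.028 °C = 83.072 °C; the difference is limited to 1 decimal place (3 s.f.).
Carrying full precision, 83.072 × 17.7 = 1470.3744 °C; 17.7 has 3 s.f., so the result keeps min(3, 3) = 3 s.f.
Rounded to 3 significant figures: 1.47 × 10³ °C.

1.47 × 10³ °C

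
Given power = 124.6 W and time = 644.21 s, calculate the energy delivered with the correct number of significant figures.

8.027 × 10⁴ J

energy delivered = 124.6 W × 644.21 s = 80268.566 J.
124.6 has 4 significant figures; 644.21 has 5.
Division/multiplication keeps the fewest: 4 significant figures.
Rounded: 8.027 × 10⁴ J.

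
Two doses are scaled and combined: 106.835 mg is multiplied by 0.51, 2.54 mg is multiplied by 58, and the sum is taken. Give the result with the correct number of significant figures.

106.835 × 0.51 = 54.48585 → 54 mg (2 s.f., last digit at the 10^0 place).
2.54 × 58 = 147.32 → 1.5 × 10² mg (2 s.f., last digit at the 10^1 place).
Sum: 201.80585 mg; keep the coarser place, 10^1.
Result: 2.0 × 10² mg.

2.0 × 10² mg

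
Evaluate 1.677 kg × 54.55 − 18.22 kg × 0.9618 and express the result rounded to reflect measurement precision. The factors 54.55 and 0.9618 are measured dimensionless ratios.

1.677 × 54.55 = 91.48035 → 91.48 kg (4 s.f., last digit at the 10^-2 place).
18.22 × 0.9618 = 17.523996 → 17.52 kg (4 s.f., last digit at the 10^-2 place).
Difference: 73.956354 kg; keep the coarser place, 10^-2.
Result: 73.96 kg.

73.96 kg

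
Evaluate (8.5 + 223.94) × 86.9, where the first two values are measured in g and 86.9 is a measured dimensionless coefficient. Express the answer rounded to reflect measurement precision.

8.5 g + 223.94 g = 232.44 g; the sum is limited to 1 decimal place (4 s.f.).
Carrying full precision, 232.44 × 86.9 = 20199.036 g; 86.9 has 3 s.f., so the result keeps min(4, 3) = 3 s.f.
Rounded to 3 significant figures: 2.02 × 10^4 g.

2.02 × 10^4 g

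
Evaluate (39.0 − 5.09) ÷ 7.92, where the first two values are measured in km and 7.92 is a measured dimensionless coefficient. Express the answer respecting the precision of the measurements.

39.0 km − 5.09 km = 33.91 km; the difference is limited to 1 decimal place (3 s.f.).
Carrying full precision, 33.91 ÷ 7.92 = 4.28156565657… km; 7.92 has 3 s.f., so the result keeps min(3, 3) = 3 s.f.
Rounded to 3 significant figures: 4.28 km.

4.28 km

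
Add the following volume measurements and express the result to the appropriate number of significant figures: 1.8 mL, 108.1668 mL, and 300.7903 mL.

1.8 mL + 108.1668 mL + 300.7903 mL = 410.7571 mL.
Addition/subtraction keeps the fewest decimal places: 1.8 → 1 decimal place, 108.1668 → 4 decimal places, 300.7903 → 4 decimal places; limit is 1.
Rounded to 1 decimal place: 410.8 mL.

410.8 mL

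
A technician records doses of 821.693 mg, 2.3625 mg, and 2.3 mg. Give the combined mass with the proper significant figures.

821.693 mg + 2.3625 mg + 2.3 mg = 826.3555 mg.
Addition/subtraction keeps the fewest decimal places: 821.693 → 3 decimal places, 2.3625 → 4 decimal places, 2.3 → 1 decimal place; limit is 1.
Rounded to 1 decimal place: 826.4 mg.

826.4 mg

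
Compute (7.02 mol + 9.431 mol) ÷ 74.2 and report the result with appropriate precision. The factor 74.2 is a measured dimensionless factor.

0.222 mol

7.02 mol + 9.431 mol = 16.451 mol; the sum is limited to 2 decimal places (4 s.f.).
Carrying full precision, 16.451 ÷ 74.2 = 0.221711590296… mol; 74.2 has 3 s.f., so the result keeps min(4, 3) = 3 s.f.
Rounded to 3 significant figures: 0.222 mol.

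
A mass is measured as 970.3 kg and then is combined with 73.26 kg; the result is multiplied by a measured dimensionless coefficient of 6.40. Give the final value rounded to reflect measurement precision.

6.68 × 10³ kg

970.3 kg + 73.26 kg = 1043.56 kg; the sum is limited to 1 decimal place (5 s.f.).
Carrying full precision, 1043.56 × 6.40 = 6678.784 kg; 6.40 has 3 s.f., so the result keeps min(5, 3) = 3 s.f.
Rounded to 3 significant figures: 6.68 × 10³ kg.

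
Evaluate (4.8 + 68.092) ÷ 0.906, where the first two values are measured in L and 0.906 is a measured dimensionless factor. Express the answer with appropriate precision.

80.5 L

4.8 L + 68.092 L = 72.892 L; the sum is limited to 1 decimal place (3 s.f.).
Carrying full precision, 72.892 ÷ 0.906 = 80.4547461369… L; 0.906 has 3 s.f., so the result keeps min(3, 3) = 3 s.f.
Rounded to 3 significant figures: 80.5 L.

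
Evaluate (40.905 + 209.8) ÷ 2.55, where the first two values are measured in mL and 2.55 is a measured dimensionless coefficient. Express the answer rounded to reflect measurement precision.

98.3 mL

40.905 mL + 209.8 mL = 250.705 mL; the sum is limited to 1 decimal place (4 s.f.).
Carrying full precision, 250.705 ÷ 2.55 = 98.3156862745… mL; 2.55 has 3 s.f., so the result keeps min(4, 3) = 3 s.f.
Rounded to 3 significant figures: 98.3 mL.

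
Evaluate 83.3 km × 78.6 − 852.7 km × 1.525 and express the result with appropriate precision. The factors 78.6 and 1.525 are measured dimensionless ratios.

5.25 × 10^3 km

83.3 × 78.6 = 6547.38 → 6.55 × 10^3 km (3 s.f., last digit at the 10^1 place).
852.7 × 1.525 = 1300.3675 → 1300. km (4 s.f., last digit at the 10^0 place).
Difference: 5247.0125 km; keep the coarser place, 10^1.
Result: 5.25 × 10^3 km.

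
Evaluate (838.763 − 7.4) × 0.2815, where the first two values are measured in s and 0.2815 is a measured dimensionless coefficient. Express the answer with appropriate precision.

838.763 s − 7.4 s = 831.363 s; the difference is limited to 1 decimal place (4 s.f.).
Carrying full precision, 831.363 × 0.2815 = 234.0286845 s; 0.2815 has 4 s.f., so the result keeps min(4, 4) = 4 s.f.
Rounded to 4 significant figures: 234.0 s.

234.0 s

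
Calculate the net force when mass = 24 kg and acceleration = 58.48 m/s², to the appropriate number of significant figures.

1.4 × 10^3 N

net force = 24 kg × 58.48 m/s² = 1403.52 N.
24 has 2 significant figures; 58.48 has 4.
Division/multiplication keeps the fewest: 2 significant figures.
Rounded: 1.4 × 10^3 N.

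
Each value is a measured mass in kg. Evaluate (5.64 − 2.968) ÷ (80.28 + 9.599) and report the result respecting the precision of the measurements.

2.97 × 10⁻²

5.64 − 2.968 = 2.672, limited to 2 d.p. → 3 s.f.; 80.28 + 9.599 = 89.879, limited to 2 d.p. → 4 s.f.
Carrying full precision, 2.672 ÷ 89.879 = 0.0297288576864…; keep min(3, 4) = 3 s.f.
Rounded to 3 significant figures: 2.97 × 10⁻².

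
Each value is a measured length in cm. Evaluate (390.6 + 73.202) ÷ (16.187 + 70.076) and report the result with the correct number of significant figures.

5.377

390.6 + 73.202 = 463.802, limited to 1 d.p. → 4 s.f.; 16.187 + 70.076 = 86.263, limited to 3 d.p. → 5 s.f.
Carrying full precision, 463.802 ÷ 86.263 = 5.37660410605…; keep min(4, 5) = 4 s.f.
Rounded to 4 significant figures: 5.377.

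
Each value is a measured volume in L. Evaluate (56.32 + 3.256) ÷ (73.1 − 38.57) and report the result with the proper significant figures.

1.73

56.32 + 3.256 = 59.576, limited to 2 d.p. → 4 s.f.; 73.1 − 38.57 = 34.53, limited to 1 d.p. → 3 s.f.
Carrying full precision, 59.576 ÷ 34.53 = 1.72534028381…; keep min(4, 3) = 3 s.f.
Rounded to 3 significant figures: 1.73.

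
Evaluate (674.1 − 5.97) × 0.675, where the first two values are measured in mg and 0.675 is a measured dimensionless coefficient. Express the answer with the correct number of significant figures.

451 mg

674.1 mg − 5.97 mg = 668.13 mg; the difference is limited to 1 decimal place (4 s.f.).
Carrying full precision, 668.13 × 0.675 = 450.98775 mg; 0.675 has 3 s.f., so the result keeps min(4, 3) = 3 s.f.
Rounded to 3 significant figures: 451 mg.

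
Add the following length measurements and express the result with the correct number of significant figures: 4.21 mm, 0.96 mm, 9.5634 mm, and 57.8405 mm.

72.57 mm

4.21 mm + 0.96 mm + 9.5634 mm + 57.8405 mm = 72.5739 mm.
Addition/subtraction keeps the fewest decimal places: 4.21 → 2 decimal places, 0.96 → 2 decimal places, 9.5634 → 4 decimal places, 57.8405 → 4 decimal places; limit is 2.
Rounded to 2 decimal places: 72.57 mm.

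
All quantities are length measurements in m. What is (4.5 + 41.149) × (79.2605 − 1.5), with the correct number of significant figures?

3.55 × 10^3 m²

4.5 + 41.149 = 45.649, limited to 1 d.p. → 3 s.f.; 79.2605 − 1.5 = 77.7605, limited to 1 d.p. → 3 s.f.
Carrying full precision, 45.649 × 77.7605 = 3549.6890645; keep min(3, 3) = 3 s.f.
Rounded to 3 significant figures: 3.55 × 10^3 m².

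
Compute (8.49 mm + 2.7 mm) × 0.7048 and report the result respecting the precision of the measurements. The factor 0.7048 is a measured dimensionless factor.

7.89 mm

8.49 mm + 2.7 mm = 11.19 mm; the sum is limited to 1 decimal place (3 s.f.).
Carrying full precision, 11.19 × 0.7048 = 7.886712 mm; 0.7048 has 4 s.f., so the result keeps min(3, 4) = 3 s.f.
Rounded to 3 significant figures: 7.89 mm.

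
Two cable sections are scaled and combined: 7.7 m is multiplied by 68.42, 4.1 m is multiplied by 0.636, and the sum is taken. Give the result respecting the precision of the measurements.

5.3 × 10² m

7.7 × 68.42 = 526.834 → 5.3 × 10² m (2 s.f., last digit at the 10^1 place).
4.1 × 0.636 = 2.6076 → 2.6 m (2 s.f., last digit at the 10^-1 place).
Sum: 529.4416 m; keep the coarser place, 10^1.
Result: 5.3 × 10² m.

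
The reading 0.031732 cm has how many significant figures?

0.031732: leading zeros are not significant.

5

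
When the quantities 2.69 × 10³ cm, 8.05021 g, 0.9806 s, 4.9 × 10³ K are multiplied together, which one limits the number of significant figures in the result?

2.69 × 10³ cm → 3 s.f.; 8.05021 g → 6 s.f.; 0.9806 s → 4 s.f.; 4.9 × 10³ K → 2 s.f.
The fewest is 2 significant figures, from 4.9 × 10³ K.

4.9 × 10³ K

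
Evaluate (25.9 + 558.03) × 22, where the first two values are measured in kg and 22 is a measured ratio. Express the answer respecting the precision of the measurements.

1.3 × 10⁴ kg

25.9 kg + 558.03 kg = 583.93 kg; the sum is limited to 1 decimal place (4 s.f.).
Carrying full precision, 583.93 × 22 = 12846.46 kg; 22 has 2 s.f., so the result keeps min(4, 2) = 2 s.f.
Rounded to 2 significant figures: 1.3 × 10⁴ kg.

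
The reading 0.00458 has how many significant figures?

3

0.00458: leading zeros are not significant.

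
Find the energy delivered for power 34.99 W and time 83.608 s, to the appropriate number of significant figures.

2925 J

energy delivered = 34.99 W × 83.608 s = 2925.44392 J.
34.99 has 4 significant figures; 83.608 has 5.
Division/multiplication keeps the fewest: 4 significant figures.
Rounded: 2925 J.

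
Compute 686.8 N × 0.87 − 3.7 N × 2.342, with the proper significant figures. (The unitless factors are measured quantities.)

686.8 × 0.87 = 597.516 → 6.0 × 10² N (2 s.f., last digit at the 10^1 place).
3.7 × 2.342 = 8.6654 → 8.7 N (2 s.f., last digit at the 10^-1 place).
Difference: 588.8506 N; keep the coarser place, 10^1.
Result: 5.9 × 10² N.

5.9 × 10² N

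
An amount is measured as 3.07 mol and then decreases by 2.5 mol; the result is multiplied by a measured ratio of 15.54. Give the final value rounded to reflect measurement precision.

9 mol

3.07 mol − 2.5 mol = 0.57 mol; the difference is limited to 1 decimal place (1 s.f.).
Carrying full precision, 0.57 × 15.54 = 8.8578 mol; 15.54 has 4 s.f., so the result keeps min(1, 4) = 1 s.f.
Rounded to 1 significant figure: 9 mol.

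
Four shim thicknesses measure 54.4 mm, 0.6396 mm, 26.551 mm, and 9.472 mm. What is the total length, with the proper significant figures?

91.1 mm

54.4 mm + 0.6396 mm + 26.551 mm + 9.472 mm = 91.0626 mm.
Addition/subtraction keeps the fewest decimal places: 54.4 → 1 decimal place, 0.6396 → 4 decimal places, 26.551 → 3 decimal places, 9.472 → 3 decimal places; limit is 1.
Rounded to 1 decimal place: 91.1 mm.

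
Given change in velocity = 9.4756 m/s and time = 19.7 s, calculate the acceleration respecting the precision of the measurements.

0.481 m/s²

acceleration = 9.4756 m/s ÷ 19.7 s = 0.480994923858… m/s².
9.4756 has 5 significant figures; 19.7 has 3.
Division/multiplication keeps the fewest: 3 significant figures.
Rounded: 0.481 m/s².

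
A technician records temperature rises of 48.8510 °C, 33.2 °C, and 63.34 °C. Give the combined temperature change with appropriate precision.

48.8510 °C + 33.2 °C + 63.34 °C = 145.3910 °C.
Addition/subtraction keeps the fewest decimal places: 48.8510 → 4 decimal places, 33.2 → 1 decimal place, 63.34 → 2 decimal places; limit is 1.
Rounded to 1 decimal place: 145.4 °C.

145.4 °C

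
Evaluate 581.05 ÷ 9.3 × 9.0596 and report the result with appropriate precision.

5.7 × 10²

581.05 ÷ 9.3 × 9.0596 = 566.030169892…
Multiplication/division keeps the fewest significant figures: 581.05 → 5 s.f., 9.3 → 2 s.f., 9.0596 → 5 s.f.; limit is 2.
Rounded to 2 significant figures: 5.7 × 10².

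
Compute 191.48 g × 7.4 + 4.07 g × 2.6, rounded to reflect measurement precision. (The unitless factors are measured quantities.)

1.4 × 10³ g

191.48 × 7.4 = 1416.952 → 1.4 × 10³ g (2 s.f., last digit at the 10^2 place).
4.07 × 2.6 = 10.582 → 11 g (2 s.f., last digit at the 10^0 place).
Sum: 1427.534 g; keep the coarser place, 10^2.
Result: 1.4 × 10³ g.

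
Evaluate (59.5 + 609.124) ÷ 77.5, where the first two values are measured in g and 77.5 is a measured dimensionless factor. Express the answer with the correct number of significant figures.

8.63 g

59.5 g + 609.124 g = 668.624 g; the sum is limited to 1 decimal place (4 s.f.).
Carrying full precision, 668.624 ÷ 77.5 = 8.62740645161… g; 77.5 has 3 s.f., so the result keeps min(4, 3) = 3 s.f.
Rounded to 3 significant figures: 8.63 g.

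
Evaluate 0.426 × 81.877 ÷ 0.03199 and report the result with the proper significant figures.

1.09 × 10^3

0.426 × 81.877 ÷ 0.03199 = 1090.32829009…
Multiplication/division keeps the fewest significant figures: 0.426 → 3 s.f., 81.877 → 5 s.f., 0.03199 → 4 s.f.; limit is 3.
Rounded to 3 significant figures: 1.09 × 10^3.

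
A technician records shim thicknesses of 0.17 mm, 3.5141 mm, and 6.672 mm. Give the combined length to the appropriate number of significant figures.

0.17 mm + 3.5141 mm + 6.672 mm = 10.3561 mm.
Addition/subtraction keeps the fewest decimal places: 0.17 → 2 decimal places, 3.5141 → 4 decimal places, 6.672 → 3 decimal places; limit is 2.
Rounded to 2 decimal places: 10.36 mm.

10.36 mm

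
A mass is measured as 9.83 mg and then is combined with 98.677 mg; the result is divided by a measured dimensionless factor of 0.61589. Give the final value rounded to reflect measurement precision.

176.18 mg

9.83 mg + 98.677 mg = 108.507 mg; the sum is limited to 2 decimal places (5 s.f.).
Carrying full precision, 108.507 ÷ 0.61589 = 176.179187842… mg; 0.61589 has 5 s.f., so the result keeps min(5, 5) = 5 s.f.
Rounded to 5 significant figures: 176.18 mg.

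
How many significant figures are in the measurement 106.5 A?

4

106.5: zeros between nonzero digits are significant.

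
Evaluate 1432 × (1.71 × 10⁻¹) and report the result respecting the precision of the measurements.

245

1432 × (1.71 × 10⁻¹) = 244.872
Multiplication/division keeps the fewest significant figures: 1432 → 4 s.f., 1.71 × 10⁻¹ → 3 s.f.; limit is 3.
Rounded to 3 significant figures: 245.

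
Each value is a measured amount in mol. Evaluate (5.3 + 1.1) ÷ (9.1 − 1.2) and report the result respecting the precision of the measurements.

0.81

5.3 + 1.1 = 6.4, limited to 1 d.p. → 2 s.f.; 9.1 − 1.2 = 7.9, limited to 1 d.p. → 2 s.f.
Carrying full precision, 6.4 ÷ 7.9 = 0.810126582278…; keep min(2, 2) = 2 s.f.
Rounded to 2 significant figures: 0.81.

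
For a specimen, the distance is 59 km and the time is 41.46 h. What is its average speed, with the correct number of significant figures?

average speed = 59 km ÷ 41.46 h = 1.42305836951… km/h.
59 has 2 significant figures; 41.46 has 4.
Division/multiplication keeps the fewest: 2 significant figures.
Rounded: 1.4 km/h.

1.4 km/h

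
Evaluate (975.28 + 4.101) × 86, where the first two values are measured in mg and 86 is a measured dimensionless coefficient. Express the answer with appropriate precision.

975.28 mg + 4.101 mg = 979.381 mg; the sum is limited to 2 decimal places (5 s.f.).
Carrying full precision, 979.381 × 86 = 84226.766 mg; 86 has 2 s.f., so the result keeps min(5, 2) = 2 s.f.
Rounded to 2 significant figures: 8.4 × 10^4 mg.

8.4 × 10^4 mg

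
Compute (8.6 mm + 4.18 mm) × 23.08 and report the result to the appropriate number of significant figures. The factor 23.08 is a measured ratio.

295 mm

8.6 mm + 4.18 mm = 12.78 mm; the sum is limited to 1 decimal place (3 s.f.).
Carrying full precision, 12.78 × 23.08 = 294.9624 mm; 23.08 has 4 s.f., so the result keeps min(3, 4) = 3 s.f.
Rounded to 3 significant figures: 295 mm.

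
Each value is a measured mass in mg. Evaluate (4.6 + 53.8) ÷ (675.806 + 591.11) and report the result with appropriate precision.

0.0461

4.6 + 53.8 = 58.4, limited to 1 d.p. → 3 s.f.; 675.806 + 591.11 = 1266.916, limited to 2 d.p. → 6 s.f.
Carrying full precision, 58.4 ÷ 1266.916 = 0.0460961894869…; keep min(3, 6) = 3 s.f.
Rounded to 3 significant figures: 0.0461.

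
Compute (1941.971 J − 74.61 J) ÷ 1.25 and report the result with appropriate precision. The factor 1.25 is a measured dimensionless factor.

1941.971 J − 74.61 J = 1867.361 J; the difference is limited to 2 decimal places (6 s.f.).
Carrying full precision, 1867.361 ÷ 1.25 = 1493.8888 J; 1.25 has 3 s.f., so the result keeps min(6, 3) = 3 s.f.
Rounded to 3 significant figures: 1.49 × 10^3 J.

1.49 × 10^3 J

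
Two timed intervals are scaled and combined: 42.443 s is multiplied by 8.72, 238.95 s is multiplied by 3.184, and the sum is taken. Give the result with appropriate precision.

1131 s

42.443 × 8.72 = 370.10296 → 370. s (3 s.f., last digit at the 10^0 place).
238.95 × 3.184 = 760.8168 → 760.8 s (4 s.f., last digit at the 10^-1 place).
Sum: 1130.91976 s; keep the coarser place, 10^0.
Result: 1131 s.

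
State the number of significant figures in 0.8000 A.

0.8000: leading zeros are not significant; trailing zeros after a decimal point are significant.

4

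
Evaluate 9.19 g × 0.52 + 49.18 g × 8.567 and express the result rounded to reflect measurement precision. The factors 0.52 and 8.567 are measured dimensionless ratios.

9.19 × 0.52 = 4.7788 → 4.8 g (2 s.f., last digit at the 10^-1 place).
49.18 × 8.567 = 421.32506 → 421.3 g (4 s.f., last digit at the 10^-1 place).
Sum: 426.10386 g; keep the coarser place, 10^-1.
Result: 426.1 g.

426.1 g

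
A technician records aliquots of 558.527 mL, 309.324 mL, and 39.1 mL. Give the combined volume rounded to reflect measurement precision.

907.0 mL

558.527 mL + 309.324 mL + 39.1 mL = 906.951 mL.
Addition/subtraction keeps the fewest decimal places: 558.527 → 3 decimal places, 309.324 → 3 decimal places, 39.1 → 1 decimal place; limit is 1.
Rounded to 1 decimal place: 907.0 mL.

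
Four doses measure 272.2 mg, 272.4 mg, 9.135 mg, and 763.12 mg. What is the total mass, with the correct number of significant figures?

1316.9 mg

272.2 mg + 272.4 mg + 9.135 mg + 763.12 mg = 1316.855 mg.
Addition/subtraction keeps the fewest decimal places: 272.2 → 1 decimal place, 272.4 → 1 decimal place, 9.135 → 3 decimal places, 763.12 → 2 decimal places; limit is 1.
Rounded to 1 decimal place: 1316.9 mg.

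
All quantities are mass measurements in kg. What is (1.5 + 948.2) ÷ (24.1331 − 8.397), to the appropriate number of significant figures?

60.35

1.5 + 948.2 = 949.7, limited to 1 d.p. → 4 s.f.; 24.1331 − 8.397 = 15.7361, limited to 3 d.p. → 5 s.f.
Carrying full precision, 949.7 ÷ 15.7361 = 60.3516754469…; keep min(4, 5) = 4 s.f.
Rounded to 4 significant figures: 60.35.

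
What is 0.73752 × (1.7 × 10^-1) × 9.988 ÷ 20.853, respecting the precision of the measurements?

0.73752 × (1.7 × 10^-1) × 9.988 ÷ 20.853 = 0.0600527242699…
Multiplication/division keeps the fewest significant figures: 0.73752 → 5 s.f., 1.7 × 10^-1 → 2 s.f., 9.988 → 4 s.f., 20.853 → 5 s.f.; limit is 2.
Rounded to 2 significant figures: 0.060.

0.060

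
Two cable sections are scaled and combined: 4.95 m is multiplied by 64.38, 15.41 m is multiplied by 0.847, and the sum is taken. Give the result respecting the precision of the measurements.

332 m

4.95 × 64.38 = 318.681 → 319 m (3 s.f., last digit at the 10^0 place).
15.41 × 0.847 = 13.05227 → 13.1 m (3 s.f., last digit at the 10^-1 place).
Sum: 331.73327 m; keep the coarser place, 10^0.
Result: 332 m.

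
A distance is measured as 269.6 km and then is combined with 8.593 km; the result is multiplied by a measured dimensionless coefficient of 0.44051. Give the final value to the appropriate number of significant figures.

122.5 km

269.6 km + 8.593 km = 278.193 km; the sum is limited to 1 decimal place (4 s.f.).
Carrying full precision, 278.193 × 0.44051 = 122.54679843 km; 0.44051 has 5 s.f., so the result keeps min(4, 5) = 4 s.f.
Rounded to 4 significant figures: 122.5 km.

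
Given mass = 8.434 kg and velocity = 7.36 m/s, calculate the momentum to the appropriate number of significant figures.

momentum = 8.434 kg × 7.36 m/s = 62.07424 kg·m/s.
8.434 has 4 significant figures; 7.36 has 3.
Division/multiplication keeps the fewest: 3 significant figures.
Rounded: 62.1 kg·m/s.

62.1 kg·m/s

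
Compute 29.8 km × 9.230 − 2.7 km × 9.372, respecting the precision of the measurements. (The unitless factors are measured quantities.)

29.8 × 9.230 = 275.054 → 2.75 × 10² km (3 s.f., last digit at the 10^0 place).
2.7 × 9.372 = 25.3044 → 25 km (2 s.f., last digit at the 10^0 place).
Difference: 249.7496 km; keep the coarser place, 10^0.
Result: 250. km.

250. km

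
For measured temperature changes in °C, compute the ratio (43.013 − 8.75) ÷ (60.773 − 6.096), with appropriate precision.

43.013 − 8.75 = 34.263, limited to 2 d.p. → 4 s.f.; 60.773 − 6.096 = 54.677, limited to 3 d.p. → 5 s.f.
Carrying full precision, 34.263 ÷ 54.677 = 0.62664374417…; keep min(4, 5) = 4 s.f.
Rounded to 4 significant figures: 0.6266.

0.6266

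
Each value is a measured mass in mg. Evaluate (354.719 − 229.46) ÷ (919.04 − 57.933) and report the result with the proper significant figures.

354.719 − 229.46 = 125.259, limited to 2 d.p. → 5 s.f.; 919.04 − 57.933 = 861.107, limited to 2 d.p. → 5 s.f.
Carrying full precision, 125.259 ÷ 861.107 = 0.145462758983…; keep min(5, 5) = 5 s.f.
Rounded to 5 significant figures: 0.14546.

0.14546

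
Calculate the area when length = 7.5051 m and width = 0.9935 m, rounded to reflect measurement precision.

7.456 m²

area = 7.5051 m × 0.9935 m = 7.45631685 m².
7.5051 has 5 significant figures; 0.9935 has 4.
Division/multiplication keeps the fewest: 4 significant figures.
Rounded: 7.456 m².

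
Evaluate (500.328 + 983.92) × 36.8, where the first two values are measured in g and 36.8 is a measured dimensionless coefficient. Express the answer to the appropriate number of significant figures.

500.328 g + 983.92 g = 1484.248 g; the sum is limited to 2 decimal places (6 s.f.).
Carrying full precision, 1484.248 × 36.8 = 54620.3264 g; 36.8 has 3 s.f., so the result keeps min(6, 3) = 3 s.f.
Rounded to 3 significant figures: 5.46 × 10⁴ g.

5.46 × 10⁴ g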